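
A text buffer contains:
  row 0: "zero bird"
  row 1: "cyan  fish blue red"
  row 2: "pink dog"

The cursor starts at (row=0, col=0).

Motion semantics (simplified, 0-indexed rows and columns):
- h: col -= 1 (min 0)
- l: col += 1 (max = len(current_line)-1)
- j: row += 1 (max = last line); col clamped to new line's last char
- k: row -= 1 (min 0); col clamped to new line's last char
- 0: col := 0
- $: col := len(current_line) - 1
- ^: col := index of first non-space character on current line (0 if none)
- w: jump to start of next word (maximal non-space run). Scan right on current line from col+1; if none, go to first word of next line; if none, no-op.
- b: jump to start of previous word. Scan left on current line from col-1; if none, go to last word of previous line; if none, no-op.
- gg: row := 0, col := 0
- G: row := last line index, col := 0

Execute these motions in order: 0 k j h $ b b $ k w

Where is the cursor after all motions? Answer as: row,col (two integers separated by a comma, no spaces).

Answer: 1,0

Derivation:
After 1 (0): row=0 col=0 char='z'
After 2 (k): row=0 col=0 char='z'
After 3 (j): row=1 col=0 char='c'
After 4 (h): row=1 col=0 char='c'
After 5 ($): row=1 col=18 char='d'
After 6 (b): row=1 col=16 char='r'
After 7 (b): row=1 col=11 char='b'
After 8 ($): row=1 col=18 char='d'
After 9 (k): row=0 col=8 char='d'
After 10 (w): row=1 col=0 char='c'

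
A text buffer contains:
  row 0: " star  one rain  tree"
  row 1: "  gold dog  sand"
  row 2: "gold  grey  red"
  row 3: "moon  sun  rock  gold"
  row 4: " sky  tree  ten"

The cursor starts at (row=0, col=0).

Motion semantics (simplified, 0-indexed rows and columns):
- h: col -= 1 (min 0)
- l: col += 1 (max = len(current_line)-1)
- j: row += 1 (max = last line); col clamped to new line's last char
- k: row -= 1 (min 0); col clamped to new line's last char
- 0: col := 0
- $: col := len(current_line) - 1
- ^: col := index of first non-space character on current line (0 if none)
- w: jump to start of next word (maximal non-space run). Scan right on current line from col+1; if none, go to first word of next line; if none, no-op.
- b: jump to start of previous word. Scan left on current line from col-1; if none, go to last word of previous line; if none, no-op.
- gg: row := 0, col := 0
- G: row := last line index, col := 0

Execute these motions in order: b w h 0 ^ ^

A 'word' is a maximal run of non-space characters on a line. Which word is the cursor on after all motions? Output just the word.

Answer: star

Derivation:
After 1 (b): row=0 col=0 char='_'
After 2 (w): row=0 col=1 char='s'
After 3 (h): row=0 col=0 char='_'
After 4 (0): row=0 col=0 char='_'
After 5 (^): row=0 col=1 char='s'
After 6 (^): row=0 col=1 char='s'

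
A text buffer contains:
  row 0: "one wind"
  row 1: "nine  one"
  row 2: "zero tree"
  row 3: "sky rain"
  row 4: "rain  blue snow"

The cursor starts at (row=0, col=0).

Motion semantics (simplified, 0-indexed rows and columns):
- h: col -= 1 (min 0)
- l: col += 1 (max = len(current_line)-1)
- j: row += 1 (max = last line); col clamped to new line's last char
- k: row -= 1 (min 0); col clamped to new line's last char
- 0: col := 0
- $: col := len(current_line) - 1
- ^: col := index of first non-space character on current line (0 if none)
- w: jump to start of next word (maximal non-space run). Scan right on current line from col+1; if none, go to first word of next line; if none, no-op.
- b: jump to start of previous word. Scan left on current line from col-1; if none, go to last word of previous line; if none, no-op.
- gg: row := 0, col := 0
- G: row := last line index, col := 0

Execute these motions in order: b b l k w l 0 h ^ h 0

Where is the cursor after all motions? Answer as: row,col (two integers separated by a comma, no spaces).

After 1 (b): row=0 col=0 char='o'
After 2 (b): row=0 col=0 char='o'
After 3 (l): row=0 col=1 char='n'
After 4 (k): row=0 col=1 char='n'
After 5 (w): row=0 col=4 char='w'
After 6 (l): row=0 col=5 char='i'
After 7 (0): row=0 col=0 char='o'
After 8 (h): row=0 col=0 char='o'
After 9 (^): row=0 col=0 char='o'
After 10 (h): row=0 col=0 char='o'
After 11 (0): row=0 col=0 char='o'

Answer: 0,0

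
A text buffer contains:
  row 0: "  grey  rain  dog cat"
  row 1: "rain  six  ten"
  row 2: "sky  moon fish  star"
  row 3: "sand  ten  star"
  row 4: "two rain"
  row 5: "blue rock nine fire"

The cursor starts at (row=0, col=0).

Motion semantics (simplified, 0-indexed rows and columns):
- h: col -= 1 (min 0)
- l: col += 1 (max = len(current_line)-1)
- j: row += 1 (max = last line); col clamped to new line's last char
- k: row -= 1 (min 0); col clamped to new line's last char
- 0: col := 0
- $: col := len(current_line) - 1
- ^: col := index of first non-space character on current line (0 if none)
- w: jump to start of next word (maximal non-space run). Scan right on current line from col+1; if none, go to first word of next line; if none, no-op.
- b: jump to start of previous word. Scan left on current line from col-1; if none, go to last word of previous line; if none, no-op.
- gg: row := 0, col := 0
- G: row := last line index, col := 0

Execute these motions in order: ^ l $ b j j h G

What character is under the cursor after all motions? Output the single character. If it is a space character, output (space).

After 1 (^): row=0 col=2 char='g'
After 2 (l): row=0 col=3 char='r'
After 3 ($): row=0 col=20 char='t'
After 4 (b): row=0 col=18 char='c'
After 5 (j): row=1 col=13 char='n'
After 6 (j): row=2 col=13 char='h'
After 7 (h): row=2 col=12 char='s'
After 8 (G): row=5 col=0 char='b'

Answer: b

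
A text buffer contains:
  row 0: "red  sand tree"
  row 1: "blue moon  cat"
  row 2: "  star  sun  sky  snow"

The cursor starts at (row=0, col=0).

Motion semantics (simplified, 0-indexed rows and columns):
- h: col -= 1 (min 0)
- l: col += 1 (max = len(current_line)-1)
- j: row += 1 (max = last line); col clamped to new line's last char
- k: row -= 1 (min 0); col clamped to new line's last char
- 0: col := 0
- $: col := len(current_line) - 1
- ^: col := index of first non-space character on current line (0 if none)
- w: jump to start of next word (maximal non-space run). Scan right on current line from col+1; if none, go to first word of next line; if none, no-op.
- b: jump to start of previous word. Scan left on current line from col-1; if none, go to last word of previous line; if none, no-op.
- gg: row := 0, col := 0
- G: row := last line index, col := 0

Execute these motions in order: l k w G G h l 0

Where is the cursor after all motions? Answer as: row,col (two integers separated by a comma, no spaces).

After 1 (l): row=0 col=1 char='e'
After 2 (k): row=0 col=1 char='e'
After 3 (w): row=0 col=5 char='s'
After 4 (G): row=2 col=0 char='_'
After 5 (G): row=2 col=0 char='_'
After 6 (h): row=2 col=0 char='_'
After 7 (l): row=2 col=1 char='_'
After 8 (0): row=2 col=0 char='_'

Answer: 2,0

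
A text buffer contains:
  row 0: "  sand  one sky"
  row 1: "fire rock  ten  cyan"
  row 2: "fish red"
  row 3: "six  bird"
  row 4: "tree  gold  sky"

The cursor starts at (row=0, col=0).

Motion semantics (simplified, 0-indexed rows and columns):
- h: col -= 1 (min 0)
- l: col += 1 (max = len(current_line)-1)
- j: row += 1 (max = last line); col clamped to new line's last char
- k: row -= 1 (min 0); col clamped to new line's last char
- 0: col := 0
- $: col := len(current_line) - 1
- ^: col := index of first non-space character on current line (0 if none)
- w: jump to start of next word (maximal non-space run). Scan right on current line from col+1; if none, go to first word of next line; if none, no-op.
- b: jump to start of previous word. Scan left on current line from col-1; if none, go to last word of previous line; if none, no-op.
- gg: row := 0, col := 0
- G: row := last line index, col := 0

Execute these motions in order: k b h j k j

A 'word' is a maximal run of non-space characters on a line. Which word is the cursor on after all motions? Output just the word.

Answer: fire

Derivation:
After 1 (k): row=0 col=0 char='_'
After 2 (b): row=0 col=0 char='_'
After 3 (h): row=0 col=0 char='_'
After 4 (j): row=1 col=0 char='f'
After 5 (k): row=0 col=0 char='_'
After 6 (j): row=1 col=0 char='f'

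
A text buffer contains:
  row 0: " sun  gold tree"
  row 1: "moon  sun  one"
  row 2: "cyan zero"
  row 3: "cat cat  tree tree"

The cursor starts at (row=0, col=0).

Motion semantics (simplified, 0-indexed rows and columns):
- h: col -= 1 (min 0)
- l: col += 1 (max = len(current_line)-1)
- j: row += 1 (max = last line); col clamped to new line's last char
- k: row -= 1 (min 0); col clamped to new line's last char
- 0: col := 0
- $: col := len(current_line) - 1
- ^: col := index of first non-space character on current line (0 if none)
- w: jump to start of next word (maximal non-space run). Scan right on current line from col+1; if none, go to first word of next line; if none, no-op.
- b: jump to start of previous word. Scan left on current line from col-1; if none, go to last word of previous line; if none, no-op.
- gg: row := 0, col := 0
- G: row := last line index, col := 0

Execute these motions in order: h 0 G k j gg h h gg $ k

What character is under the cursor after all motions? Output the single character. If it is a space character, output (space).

After 1 (h): row=0 col=0 char='_'
After 2 (0): row=0 col=0 char='_'
After 3 (G): row=3 col=0 char='c'
After 4 (k): row=2 col=0 char='c'
After 5 (j): row=3 col=0 char='c'
After 6 (gg): row=0 col=0 char='_'
After 7 (h): row=0 col=0 char='_'
After 8 (h): row=0 col=0 char='_'
After 9 (gg): row=0 col=0 char='_'
After 10 ($): row=0 col=14 char='e'
After 11 (k): row=0 col=14 char='e'

Answer: e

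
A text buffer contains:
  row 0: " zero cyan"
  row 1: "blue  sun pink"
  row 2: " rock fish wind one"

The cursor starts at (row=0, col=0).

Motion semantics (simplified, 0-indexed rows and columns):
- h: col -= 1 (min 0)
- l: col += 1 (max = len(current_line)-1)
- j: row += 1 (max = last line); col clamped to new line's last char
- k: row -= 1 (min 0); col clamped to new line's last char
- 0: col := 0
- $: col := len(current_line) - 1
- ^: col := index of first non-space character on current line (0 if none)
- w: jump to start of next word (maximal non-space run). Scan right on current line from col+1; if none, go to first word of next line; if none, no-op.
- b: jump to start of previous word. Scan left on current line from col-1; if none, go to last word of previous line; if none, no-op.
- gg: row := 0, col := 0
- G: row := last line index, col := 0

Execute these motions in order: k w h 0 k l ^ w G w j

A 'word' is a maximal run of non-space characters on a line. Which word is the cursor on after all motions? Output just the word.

After 1 (k): row=0 col=0 char='_'
After 2 (w): row=0 col=1 char='z'
After 3 (h): row=0 col=0 char='_'
After 4 (0): row=0 col=0 char='_'
After 5 (k): row=0 col=0 char='_'
After 6 (l): row=0 col=1 char='z'
After 7 (^): row=0 col=1 char='z'
After 8 (w): row=0 col=6 char='c'
After 9 (G): row=2 col=0 char='_'
After 10 (w): row=2 col=1 char='r'
After 11 (j): row=2 col=1 char='r'

Answer: rock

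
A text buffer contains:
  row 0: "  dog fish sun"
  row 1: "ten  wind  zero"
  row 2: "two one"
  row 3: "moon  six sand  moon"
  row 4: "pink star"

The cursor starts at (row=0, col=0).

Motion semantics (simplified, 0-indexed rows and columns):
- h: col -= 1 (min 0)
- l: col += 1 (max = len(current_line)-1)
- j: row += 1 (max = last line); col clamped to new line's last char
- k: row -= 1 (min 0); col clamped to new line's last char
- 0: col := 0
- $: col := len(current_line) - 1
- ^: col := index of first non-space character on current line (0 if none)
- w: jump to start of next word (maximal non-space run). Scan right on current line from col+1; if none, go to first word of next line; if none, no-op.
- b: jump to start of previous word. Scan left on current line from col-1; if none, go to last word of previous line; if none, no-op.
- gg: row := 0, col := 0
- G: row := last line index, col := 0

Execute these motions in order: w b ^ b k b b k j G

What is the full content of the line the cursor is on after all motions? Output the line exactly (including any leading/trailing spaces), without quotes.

After 1 (w): row=0 col=2 char='d'
After 2 (b): row=0 col=2 char='d'
After 3 (^): row=0 col=2 char='d'
After 4 (b): row=0 col=2 char='d'
After 5 (k): row=0 col=2 char='d'
After 6 (b): row=0 col=2 char='d'
After 7 (b): row=0 col=2 char='d'
After 8 (k): row=0 col=2 char='d'
After 9 (j): row=1 col=2 char='n'
After 10 (G): row=4 col=0 char='p'

Answer: pink star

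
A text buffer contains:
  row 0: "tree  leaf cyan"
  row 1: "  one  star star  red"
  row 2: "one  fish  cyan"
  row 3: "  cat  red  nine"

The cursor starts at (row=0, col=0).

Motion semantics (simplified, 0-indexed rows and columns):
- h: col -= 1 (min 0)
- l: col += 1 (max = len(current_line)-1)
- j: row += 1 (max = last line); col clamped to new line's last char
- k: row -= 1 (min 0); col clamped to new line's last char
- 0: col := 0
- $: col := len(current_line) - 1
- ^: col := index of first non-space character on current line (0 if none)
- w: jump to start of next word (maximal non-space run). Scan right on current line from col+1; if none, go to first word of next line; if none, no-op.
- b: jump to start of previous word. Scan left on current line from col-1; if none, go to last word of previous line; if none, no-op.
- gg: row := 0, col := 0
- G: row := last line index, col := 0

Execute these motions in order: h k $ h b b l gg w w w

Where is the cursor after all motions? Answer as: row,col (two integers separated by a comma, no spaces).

Answer: 1,2

Derivation:
After 1 (h): row=0 col=0 char='t'
After 2 (k): row=0 col=0 char='t'
After 3 ($): row=0 col=14 char='n'
After 4 (h): row=0 col=13 char='a'
After 5 (b): row=0 col=11 char='c'
After 6 (b): row=0 col=6 char='l'
After 7 (l): row=0 col=7 char='e'
After 8 (gg): row=0 col=0 char='t'
After 9 (w): row=0 col=6 char='l'
After 10 (w): row=0 col=11 char='c'
After 11 (w): row=1 col=2 char='o'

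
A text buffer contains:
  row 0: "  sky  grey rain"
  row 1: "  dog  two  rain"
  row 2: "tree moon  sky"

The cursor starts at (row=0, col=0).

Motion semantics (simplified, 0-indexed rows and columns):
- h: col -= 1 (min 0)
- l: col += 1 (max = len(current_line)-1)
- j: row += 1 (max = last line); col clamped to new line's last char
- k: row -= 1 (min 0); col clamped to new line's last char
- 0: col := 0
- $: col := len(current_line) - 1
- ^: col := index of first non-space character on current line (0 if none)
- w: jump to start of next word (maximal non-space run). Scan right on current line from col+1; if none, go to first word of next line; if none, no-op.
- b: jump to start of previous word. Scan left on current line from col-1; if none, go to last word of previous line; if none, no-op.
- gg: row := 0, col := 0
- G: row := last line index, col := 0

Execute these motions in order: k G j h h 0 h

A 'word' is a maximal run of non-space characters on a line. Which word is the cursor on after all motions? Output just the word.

Answer: tree

Derivation:
After 1 (k): row=0 col=0 char='_'
After 2 (G): row=2 col=0 char='t'
After 3 (j): row=2 col=0 char='t'
After 4 (h): row=2 col=0 char='t'
After 5 (h): row=2 col=0 char='t'
After 6 (0): row=2 col=0 char='t'
After 7 (h): row=2 col=0 char='t'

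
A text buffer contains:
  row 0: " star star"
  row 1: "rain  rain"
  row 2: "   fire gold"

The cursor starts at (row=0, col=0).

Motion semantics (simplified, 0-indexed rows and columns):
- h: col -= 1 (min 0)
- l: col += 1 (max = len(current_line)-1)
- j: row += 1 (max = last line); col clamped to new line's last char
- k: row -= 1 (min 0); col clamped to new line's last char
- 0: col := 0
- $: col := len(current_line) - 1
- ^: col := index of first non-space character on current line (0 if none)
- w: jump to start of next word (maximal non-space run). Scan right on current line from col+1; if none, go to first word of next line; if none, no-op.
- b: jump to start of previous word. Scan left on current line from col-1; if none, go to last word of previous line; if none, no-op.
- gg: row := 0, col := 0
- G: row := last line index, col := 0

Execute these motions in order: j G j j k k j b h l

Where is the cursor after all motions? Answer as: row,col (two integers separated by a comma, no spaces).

After 1 (j): row=1 col=0 char='r'
After 2 (G): row=2 col=0 char='_'
After 3 (j): row=2 col=0 char='_'
After 4 (j): row=2 col=0 char='_'
After 5 (k): row=1 col=0 char='r'
After 6 (k): row=0 col=0 char='_'
After 7 (j): row=1 col=0 char='r'
After 8 (b): row=0 col=6 char='s'
After 9 (h): row=0 col=5 char='_'
After 10 (l): row=0 col=6 char='s'

Answer: 0,6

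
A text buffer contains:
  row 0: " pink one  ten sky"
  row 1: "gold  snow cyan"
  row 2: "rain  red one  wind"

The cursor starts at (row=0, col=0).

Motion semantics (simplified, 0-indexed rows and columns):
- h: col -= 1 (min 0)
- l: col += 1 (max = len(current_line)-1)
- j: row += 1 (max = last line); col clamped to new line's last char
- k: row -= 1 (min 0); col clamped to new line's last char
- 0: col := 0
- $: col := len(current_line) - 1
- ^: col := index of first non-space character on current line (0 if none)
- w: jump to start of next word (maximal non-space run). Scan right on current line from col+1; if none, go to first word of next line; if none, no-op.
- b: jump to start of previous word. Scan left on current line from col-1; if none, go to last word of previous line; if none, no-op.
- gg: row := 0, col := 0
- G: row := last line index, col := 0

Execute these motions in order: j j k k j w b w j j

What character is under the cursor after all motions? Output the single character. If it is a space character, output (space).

Answer: r

Derivation:
After 1 (j): row=1 col=0 char='g'
After 2 (j): row=2 col=0 char='r'
After 3 (k): row=1 col=0 char='g'
After 4 (k): row=0 col=0 char='_'
After 5 (j): row=1 col=0 char='g'
After 6 (w): row=1 col=6 char='s'
After 7 (b): row=1 col=0 char='g'
After 8 (w): row=1 col=6 char='s'
After 9 (j): row=2 col=6 char='r'
After 10 (j): row=2 col=6 char='r'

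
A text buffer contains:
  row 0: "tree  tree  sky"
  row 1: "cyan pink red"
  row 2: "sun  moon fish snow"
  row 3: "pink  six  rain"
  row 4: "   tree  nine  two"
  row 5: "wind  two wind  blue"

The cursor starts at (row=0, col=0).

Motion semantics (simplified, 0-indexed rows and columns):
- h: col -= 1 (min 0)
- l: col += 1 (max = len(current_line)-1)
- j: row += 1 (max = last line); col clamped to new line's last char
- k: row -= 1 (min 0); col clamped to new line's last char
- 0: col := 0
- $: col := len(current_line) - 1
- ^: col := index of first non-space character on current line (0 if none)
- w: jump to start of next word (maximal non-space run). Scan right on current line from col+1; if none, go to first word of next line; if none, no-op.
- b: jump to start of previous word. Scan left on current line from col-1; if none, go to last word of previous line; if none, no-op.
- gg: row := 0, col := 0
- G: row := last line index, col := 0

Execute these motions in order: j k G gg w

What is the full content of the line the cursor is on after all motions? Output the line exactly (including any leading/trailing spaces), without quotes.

After 1 (j): row=1 col=0 char='c'
After 2 (k): row=0 col=0 char='t'
After 3 (G): row=5 col=0 char='w'
After 4 (gg): row=0 col=0 char='t'
After 5 (w): row=0 col=6 char='t'

Answer: tree  tree  sky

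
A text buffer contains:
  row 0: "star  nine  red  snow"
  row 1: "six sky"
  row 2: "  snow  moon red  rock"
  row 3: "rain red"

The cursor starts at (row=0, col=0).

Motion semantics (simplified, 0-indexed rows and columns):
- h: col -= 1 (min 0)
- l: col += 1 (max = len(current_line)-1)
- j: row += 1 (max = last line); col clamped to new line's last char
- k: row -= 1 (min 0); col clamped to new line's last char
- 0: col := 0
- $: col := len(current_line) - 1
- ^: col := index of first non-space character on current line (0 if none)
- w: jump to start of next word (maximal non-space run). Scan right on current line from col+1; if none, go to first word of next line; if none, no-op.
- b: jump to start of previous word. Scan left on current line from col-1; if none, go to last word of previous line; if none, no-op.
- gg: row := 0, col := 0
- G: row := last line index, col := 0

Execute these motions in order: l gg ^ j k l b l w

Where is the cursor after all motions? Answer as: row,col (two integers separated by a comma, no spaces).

After 1 (l): row=0 col=1 char='t'
After 2 (gg): row=0 col=0 char='s'
After 3 (^): row=0 col=0 char='s'
After 4 (j): row=1 col=0 char='s'
After 5 (k): row=0 col=0 char='s'
After 6 (l): row=0 col=1 char='t'
After 7 (b): row=0 col=0 char='s'
After 8 (l): row=0 col=1 char='t'
After 9 (w): row=0 col=6 char='n'

Answer: 0,6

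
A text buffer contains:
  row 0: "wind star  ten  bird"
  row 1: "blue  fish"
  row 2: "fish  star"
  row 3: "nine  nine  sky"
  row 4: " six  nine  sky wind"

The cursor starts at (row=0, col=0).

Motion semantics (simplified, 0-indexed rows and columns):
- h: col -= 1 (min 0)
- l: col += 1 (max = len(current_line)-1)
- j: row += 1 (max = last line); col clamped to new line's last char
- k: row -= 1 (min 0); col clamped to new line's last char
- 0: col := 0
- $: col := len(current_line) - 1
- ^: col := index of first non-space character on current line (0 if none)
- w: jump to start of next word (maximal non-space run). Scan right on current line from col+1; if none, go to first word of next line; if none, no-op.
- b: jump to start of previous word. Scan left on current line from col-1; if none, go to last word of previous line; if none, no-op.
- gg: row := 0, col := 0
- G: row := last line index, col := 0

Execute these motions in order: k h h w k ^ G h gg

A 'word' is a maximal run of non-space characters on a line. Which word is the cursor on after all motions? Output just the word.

Answer: wind

Derivation:
After 1 (k): row=0 col=0 char='w'
After 2 (h): row=0 col=0 char='w'
After 3 (h): row=0 col=0 char='w'
After 4 (w): row=0 col=5 char='s'
After 5 (k): row=0 col=5 char='s'
After 6 (^): row=0 col=0 char='w'
After 7 (G): row=4 col=0 char='_'
After 8 (h): row=4 col=0 char='_'
After 9 (gg): row=0 col=0 char='w'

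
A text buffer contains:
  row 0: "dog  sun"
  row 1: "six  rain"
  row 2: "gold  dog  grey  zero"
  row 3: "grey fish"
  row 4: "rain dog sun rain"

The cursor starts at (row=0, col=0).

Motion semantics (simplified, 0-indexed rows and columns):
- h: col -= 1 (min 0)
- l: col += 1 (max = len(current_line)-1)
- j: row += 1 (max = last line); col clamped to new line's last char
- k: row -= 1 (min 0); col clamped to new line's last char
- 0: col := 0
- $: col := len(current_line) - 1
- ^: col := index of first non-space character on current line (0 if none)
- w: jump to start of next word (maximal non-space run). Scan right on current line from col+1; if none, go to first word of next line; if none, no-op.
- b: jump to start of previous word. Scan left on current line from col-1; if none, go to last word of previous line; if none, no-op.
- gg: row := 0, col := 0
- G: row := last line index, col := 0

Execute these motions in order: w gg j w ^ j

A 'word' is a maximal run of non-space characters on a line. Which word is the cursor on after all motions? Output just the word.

After 1 (w): row=0 col=5 char='s'
After 2 (gg): row=0 col=0 char='d'
After 3 (j): row=1 col=0 char='s'
After 4 (w): row=1 col=5 char='r'
After 5 (^): row=1 col=0 char='s'
After 6 (j): row=2 col=0 char='g'

Answer: gold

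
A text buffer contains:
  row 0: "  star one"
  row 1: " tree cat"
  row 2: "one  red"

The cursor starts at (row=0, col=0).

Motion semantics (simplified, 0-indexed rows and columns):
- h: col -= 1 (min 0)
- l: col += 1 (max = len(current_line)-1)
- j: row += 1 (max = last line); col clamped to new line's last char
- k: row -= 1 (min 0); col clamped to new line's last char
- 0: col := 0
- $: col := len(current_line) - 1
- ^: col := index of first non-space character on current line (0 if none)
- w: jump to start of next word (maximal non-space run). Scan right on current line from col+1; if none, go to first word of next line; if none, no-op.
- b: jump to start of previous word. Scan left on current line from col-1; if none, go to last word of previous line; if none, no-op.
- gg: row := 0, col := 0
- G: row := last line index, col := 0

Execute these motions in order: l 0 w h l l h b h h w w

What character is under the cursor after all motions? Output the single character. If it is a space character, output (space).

After 1 (l): row=0 col=1 char='_'
After 2 (0): row=0 col=0 char='_'
After 3 (w): row=0 col=2 char='s'
After 4 (h): row=0 col=1 char='_'
After 5 (l): row=0 col=2 char='s'
After 6 (l): row=0 col=3 char='t'
After 7 (h): row=0 col=2 char='s'
After 8 (b): row=0 col=2 char='s'
After 9 (h): row=0 col=1 char='_'
After 10 (h): row=0 col=0 char='_'
After 11 (w): row=0 col=2 char='s'
After 12 (w): row=0 col=7 char='o'

Answer: o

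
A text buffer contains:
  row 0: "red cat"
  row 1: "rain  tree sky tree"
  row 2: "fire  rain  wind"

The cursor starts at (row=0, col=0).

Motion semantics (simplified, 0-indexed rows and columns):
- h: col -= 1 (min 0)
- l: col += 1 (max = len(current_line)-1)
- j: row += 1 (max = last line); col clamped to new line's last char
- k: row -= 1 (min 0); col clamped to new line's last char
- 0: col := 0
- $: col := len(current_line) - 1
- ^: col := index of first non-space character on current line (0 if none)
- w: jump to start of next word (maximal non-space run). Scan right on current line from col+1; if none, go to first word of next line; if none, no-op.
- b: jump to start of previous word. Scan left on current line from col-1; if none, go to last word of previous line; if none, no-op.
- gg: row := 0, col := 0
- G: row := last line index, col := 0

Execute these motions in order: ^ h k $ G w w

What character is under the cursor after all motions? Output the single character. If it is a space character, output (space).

After 1 (^): row=0 col=0 char='r'
After 2 (h): row=0 col=0 char='r'
After 3 (k): row=0 col=0 char='r'
After 4 ($): row=0 col=6 char='t'
After 5 (G): row=2 col=0 char='f'
After 6 (w): row=2 col=6 char='r'
After 7 (w): row=2 col=12 char='w'

Answer: w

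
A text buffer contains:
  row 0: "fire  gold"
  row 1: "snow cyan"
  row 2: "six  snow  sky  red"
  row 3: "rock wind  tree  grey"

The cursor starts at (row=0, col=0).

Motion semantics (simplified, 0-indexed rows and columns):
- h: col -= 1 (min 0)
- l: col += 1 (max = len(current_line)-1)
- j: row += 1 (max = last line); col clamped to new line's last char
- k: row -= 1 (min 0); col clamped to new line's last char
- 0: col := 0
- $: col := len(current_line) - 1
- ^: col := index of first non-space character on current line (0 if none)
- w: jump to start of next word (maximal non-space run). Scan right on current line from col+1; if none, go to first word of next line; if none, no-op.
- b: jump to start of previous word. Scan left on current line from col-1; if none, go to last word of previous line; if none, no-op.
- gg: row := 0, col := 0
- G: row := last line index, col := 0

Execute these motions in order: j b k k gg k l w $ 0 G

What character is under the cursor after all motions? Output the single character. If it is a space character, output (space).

Answer: r

Derivation:
After 1 (j): row=1 col=0 char='s'
After 2 (b): row=0 col=6 char='g'
After 3 (k): row=0 col=6 char='g'
After 4 (k): row=0 col=6 char='g'
After 5 (gg): row=0 col=0 char='f'
After 6 (k): row=0 col=0 char='f'
After 7 (l): row=0 col=1 char='i'
After 8 (w): row=0 col=6 char='g'
After 9 ($): row=0 col=9 char='d'
After 10 (0): row=0 col=0 char='f'
After 11 (G): row=3 col=0 char='r'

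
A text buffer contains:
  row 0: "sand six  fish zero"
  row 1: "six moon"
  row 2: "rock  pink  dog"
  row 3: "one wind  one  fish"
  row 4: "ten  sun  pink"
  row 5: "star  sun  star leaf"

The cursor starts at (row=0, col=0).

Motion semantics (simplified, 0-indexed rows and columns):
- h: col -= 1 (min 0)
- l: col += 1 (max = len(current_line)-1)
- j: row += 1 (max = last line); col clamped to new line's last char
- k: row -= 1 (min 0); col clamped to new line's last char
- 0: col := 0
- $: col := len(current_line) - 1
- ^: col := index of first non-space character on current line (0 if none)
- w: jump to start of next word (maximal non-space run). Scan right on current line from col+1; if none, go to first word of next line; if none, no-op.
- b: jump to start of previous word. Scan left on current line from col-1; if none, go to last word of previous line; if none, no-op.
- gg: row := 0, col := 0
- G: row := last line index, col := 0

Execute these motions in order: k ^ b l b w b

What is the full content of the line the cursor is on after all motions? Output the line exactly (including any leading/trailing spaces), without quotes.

Answer: sand six  fish zero

Derivation:
After 1 (k): row=0 col=0 char='s'
After 2 (^): row=0 col=0 char='s'
After 3 (b): row=0 col=0 char='s'
After 4 (l): row=0 col=1 char='a'
After 5 (b): row=0 col=0 char='s'
After 6 (w): row=0 col=5 char='s'
After 7 (b): row=0 col=0 char='s'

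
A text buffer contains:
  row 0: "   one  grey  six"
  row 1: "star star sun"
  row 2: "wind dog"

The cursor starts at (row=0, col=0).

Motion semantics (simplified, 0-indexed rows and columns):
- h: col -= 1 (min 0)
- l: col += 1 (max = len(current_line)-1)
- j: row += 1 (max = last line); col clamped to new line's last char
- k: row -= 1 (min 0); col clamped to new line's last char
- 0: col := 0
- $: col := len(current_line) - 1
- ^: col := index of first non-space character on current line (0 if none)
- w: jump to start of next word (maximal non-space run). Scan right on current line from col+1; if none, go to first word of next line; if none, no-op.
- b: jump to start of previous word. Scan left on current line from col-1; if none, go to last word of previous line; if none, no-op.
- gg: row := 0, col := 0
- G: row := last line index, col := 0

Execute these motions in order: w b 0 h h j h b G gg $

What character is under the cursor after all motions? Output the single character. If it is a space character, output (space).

Answer: x

Derivation:
After 1 (w): row=0 col=3 char='o'
After 2 (b): row=0 col=3 char='o'
After 3 (0): row=0 col=0 char='_'
After 4 (h): row=0 col=0 char='_'
After 5 (h): row=0 col=0 char='_'
After 6 (j): row=1 col=0 char='s'
After 7 (h): row=1 col=0 char='s'
After 8 (b): row=0 col=14 char='s'
After 9 (G): row=2 col=0 char='w'
After 10 (gg): row=0 col=0 char='_'
After 11 ($): row=0 col=16 char='x'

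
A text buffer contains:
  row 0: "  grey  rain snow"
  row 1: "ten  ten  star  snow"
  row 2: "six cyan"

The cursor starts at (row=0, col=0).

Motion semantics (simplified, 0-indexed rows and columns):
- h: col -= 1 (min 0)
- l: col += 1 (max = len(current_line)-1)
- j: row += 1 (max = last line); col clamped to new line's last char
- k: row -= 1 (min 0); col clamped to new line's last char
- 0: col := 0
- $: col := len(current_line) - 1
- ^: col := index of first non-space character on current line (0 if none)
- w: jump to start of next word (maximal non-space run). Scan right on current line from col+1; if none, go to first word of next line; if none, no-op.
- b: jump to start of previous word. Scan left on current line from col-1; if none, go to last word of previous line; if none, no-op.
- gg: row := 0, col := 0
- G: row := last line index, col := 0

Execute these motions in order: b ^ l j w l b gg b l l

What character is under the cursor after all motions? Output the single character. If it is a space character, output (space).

Answer: g

Derivation:
After 1 (b): row=0 col=0 char='_'
After 2 (^): row=0 col=2 char='g'
After 3 (l): row=0 col=3 char='r'
After 4 (j): row=1 col=3 char='_'
After 5 (w): row=1 col=5 char='t'
After 6 (l): row=1 col=6 char='e'
After 7 (b): row=1 col=5 char='t'
After 8 (gg): row=0 col=0 char='_'
After 9 (b): row=0 col=0 char='_'
After 10 (l): row=0 col=1 char='_'
After 11 (l): row=0 col=2 char='g'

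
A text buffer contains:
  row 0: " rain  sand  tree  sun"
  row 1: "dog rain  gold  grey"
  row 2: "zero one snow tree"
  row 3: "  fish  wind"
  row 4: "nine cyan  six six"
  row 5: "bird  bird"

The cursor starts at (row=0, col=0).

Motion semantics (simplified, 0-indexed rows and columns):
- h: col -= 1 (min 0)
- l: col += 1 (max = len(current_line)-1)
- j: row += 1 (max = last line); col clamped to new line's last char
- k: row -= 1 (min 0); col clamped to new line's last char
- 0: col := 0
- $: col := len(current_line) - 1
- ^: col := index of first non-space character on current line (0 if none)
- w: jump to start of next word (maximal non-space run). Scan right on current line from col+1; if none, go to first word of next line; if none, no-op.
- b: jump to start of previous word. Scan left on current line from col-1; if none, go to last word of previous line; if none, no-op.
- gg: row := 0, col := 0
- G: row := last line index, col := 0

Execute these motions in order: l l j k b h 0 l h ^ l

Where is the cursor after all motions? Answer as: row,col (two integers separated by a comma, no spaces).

After 1 (l): row=0 col=1 char='r'
After 2 (l): row=0 col=2 char='a'
After 3 (j): row=1 col=2 char='g'
After 4 (k): row=0 col=2 char='a'
After 5 (b): row=0 col=1 char='r'
After 6 (h): row=0 col=0 char='_'
After 7 (0): row=0 col=0 char='_'
After 8 (l): row=0 col=1 char='r'
After 9 (h): row=0 col=0 char='_'
After 10 (^): row=0 col=1 char='r'
After 11 (l): row=0 col=2 char='a'

Answer: 0,2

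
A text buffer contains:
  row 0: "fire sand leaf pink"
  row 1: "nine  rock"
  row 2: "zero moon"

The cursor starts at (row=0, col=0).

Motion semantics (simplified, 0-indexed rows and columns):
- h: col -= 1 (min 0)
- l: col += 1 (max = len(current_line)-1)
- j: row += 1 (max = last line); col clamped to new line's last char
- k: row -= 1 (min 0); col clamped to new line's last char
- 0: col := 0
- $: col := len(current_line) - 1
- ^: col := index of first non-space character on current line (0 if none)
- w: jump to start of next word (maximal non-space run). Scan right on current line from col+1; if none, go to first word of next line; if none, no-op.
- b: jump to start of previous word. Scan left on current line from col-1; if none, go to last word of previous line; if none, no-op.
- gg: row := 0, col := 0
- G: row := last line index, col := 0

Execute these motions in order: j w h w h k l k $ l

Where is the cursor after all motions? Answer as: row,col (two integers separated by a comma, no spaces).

After 1 (j): row=1 col=0 char='n'
After 2 (w): row=1 col=6 char='r'
After 3 (h): row=1 col=5 char='_'
After 4 (w): row=1 col=6 char='r'
After 5 (h): row=1 col=5 char='_'
After 6 (k): row=0 col=5 char='s'
After 7 (l): row=0 col=6 char='a'
After 8 (k): row=0 col=6 char='a'
After 9 ($): row=0 col=18 char='k'
After 10 (l): row=0 col=18 char='k'

Answer: 0,18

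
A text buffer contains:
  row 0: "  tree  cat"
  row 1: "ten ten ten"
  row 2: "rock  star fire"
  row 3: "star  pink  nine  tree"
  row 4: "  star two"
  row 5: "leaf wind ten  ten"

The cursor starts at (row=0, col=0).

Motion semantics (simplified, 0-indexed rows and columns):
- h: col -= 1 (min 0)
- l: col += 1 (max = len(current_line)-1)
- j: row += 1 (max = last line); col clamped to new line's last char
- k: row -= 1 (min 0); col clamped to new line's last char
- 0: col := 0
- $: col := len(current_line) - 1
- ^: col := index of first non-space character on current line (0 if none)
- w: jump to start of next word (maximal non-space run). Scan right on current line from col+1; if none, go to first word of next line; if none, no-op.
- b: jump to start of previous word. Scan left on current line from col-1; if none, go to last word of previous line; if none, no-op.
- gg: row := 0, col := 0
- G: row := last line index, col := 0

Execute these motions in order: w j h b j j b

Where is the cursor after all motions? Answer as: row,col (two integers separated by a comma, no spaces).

After 1 (w): row=0 col=2 char='t'
After 2 (j): row=1 col=2 char='n'
After 3 (h): row=1 col=1 char='e'
After 4 (b): row=1 col=0 char='t'
After 5 (j): row=2 col=0 char='r'
After 6 (j): row=3 col=0 char='s'
After 7 (b): row=2 col=11 char='f'

Answer: 2,11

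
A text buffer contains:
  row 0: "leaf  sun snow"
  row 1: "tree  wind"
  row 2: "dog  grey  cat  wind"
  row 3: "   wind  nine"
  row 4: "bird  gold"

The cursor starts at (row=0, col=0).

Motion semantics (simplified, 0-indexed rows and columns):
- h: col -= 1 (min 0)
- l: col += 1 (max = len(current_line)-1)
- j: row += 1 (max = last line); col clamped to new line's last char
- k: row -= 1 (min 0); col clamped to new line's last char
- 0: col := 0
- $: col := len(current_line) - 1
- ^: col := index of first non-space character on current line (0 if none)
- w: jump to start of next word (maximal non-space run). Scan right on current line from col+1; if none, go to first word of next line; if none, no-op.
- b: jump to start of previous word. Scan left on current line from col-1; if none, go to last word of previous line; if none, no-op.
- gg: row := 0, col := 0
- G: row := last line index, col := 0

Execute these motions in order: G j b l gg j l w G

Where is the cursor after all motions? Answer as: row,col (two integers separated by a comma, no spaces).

Answer: 4,0

Derivation:
After 1 (G): row=4 col=0 char='b'
After 2 (j): row=4 col=0 char='b'
After 3 (b): row=3 col=9 char='n'
After 4 (l): row=3 col=10 char='i'
After 5 (gg): row=0 col=0 char='l'
After 6 (j): row=1 col=0 char='t'
After 7 (l): row=1 col=1 char='r'
After 8 (w): row=1 col=6 char='w'
After 9 (G): row=4 col=0 char='b'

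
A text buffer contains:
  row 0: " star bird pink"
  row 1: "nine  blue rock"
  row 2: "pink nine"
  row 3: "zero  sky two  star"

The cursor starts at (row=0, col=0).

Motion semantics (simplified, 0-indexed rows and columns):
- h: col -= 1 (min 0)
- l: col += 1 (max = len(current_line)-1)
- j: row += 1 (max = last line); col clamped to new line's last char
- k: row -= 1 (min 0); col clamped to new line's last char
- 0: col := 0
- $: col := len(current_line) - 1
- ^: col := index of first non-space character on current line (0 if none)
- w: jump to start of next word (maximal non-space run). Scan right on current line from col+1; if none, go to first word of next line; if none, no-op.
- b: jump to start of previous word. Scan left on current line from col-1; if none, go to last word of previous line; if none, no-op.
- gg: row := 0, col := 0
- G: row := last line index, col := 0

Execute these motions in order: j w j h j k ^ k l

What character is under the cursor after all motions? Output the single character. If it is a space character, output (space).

After 1 (j): row=1 col=0 char='n'
After 2 (w): row=1 col=6 char='b'
After 3 (j): row=2 col=6 char='i'
After 4 (h): row=2 col=5 char='n'
After 5 (j): row=3 col=5 char='_'
After 6 (k): row=2 col=5 char='n'
After 7 (^): row=2 col=0 char='p'
After 8 (k): row=1 col=0 char='n'
After 9 (l): row=1 col=1 char='i'

Answer: i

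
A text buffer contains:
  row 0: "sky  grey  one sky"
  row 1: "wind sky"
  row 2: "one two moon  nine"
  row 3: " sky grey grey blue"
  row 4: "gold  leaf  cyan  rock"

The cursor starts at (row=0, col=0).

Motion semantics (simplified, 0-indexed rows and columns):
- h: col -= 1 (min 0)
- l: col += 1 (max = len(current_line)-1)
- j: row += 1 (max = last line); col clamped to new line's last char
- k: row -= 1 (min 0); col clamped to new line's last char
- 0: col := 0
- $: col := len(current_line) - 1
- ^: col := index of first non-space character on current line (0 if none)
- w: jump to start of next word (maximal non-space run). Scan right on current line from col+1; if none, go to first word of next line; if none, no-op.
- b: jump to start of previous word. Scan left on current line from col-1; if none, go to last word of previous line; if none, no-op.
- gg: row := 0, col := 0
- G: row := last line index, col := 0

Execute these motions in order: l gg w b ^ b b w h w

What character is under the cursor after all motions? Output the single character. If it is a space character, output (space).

Answer: g

Derivation:
After 1 (l): row=0 col=1 char='k'
After 2 (gg): row=0 col=0 char='s'
After 3 (w): row=0 col=5 char='g'
After 4 (b): row=0 col=0 char='s'
After 5 (^): row=0 col=0 char='s'
After 6 (b): row=0 col=0 char='s'
After 7 (b): row=0 col=0 char='s'
After 8 (w): row=0 col=5 char='g'
After 9 (h): row=0 col=4 char='_'
After 10 (w): row=0 col=5 char='g'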